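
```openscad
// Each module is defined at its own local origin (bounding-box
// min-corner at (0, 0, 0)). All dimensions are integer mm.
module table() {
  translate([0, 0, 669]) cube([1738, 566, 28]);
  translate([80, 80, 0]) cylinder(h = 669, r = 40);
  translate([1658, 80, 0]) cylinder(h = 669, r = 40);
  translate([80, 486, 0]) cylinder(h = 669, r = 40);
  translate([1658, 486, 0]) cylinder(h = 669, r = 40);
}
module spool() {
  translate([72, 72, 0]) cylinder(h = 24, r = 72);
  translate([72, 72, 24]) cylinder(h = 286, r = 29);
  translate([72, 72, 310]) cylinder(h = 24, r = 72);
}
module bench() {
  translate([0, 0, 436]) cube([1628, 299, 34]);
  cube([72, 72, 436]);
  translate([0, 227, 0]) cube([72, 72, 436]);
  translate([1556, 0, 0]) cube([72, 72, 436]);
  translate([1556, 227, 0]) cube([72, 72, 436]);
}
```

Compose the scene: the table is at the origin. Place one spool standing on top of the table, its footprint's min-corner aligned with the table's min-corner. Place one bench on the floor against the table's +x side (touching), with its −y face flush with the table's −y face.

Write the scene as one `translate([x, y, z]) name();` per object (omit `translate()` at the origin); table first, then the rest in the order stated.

table();
translate([0, 0, 697]) spool();
translate([1738, 0, 0]) bench();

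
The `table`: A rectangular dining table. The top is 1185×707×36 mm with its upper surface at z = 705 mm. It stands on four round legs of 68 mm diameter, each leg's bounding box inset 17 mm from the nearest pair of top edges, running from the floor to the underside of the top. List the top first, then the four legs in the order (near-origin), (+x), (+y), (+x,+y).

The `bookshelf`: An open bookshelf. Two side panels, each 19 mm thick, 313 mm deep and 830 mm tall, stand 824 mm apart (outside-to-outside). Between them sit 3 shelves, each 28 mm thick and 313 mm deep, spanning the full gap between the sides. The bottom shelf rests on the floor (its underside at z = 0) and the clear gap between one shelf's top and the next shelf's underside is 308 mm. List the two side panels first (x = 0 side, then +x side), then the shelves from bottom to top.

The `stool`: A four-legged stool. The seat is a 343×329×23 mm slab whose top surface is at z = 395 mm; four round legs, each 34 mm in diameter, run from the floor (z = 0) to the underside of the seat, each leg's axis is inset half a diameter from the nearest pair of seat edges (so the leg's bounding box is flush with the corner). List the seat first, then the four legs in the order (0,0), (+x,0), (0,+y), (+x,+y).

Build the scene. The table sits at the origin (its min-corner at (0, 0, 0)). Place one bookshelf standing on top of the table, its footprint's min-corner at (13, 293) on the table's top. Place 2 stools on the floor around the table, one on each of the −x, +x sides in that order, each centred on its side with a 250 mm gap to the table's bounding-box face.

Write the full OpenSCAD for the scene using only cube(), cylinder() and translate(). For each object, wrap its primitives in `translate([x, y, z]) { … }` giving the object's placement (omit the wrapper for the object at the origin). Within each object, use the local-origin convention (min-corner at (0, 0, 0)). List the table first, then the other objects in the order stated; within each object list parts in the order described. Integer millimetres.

translate([0, 0, 669]) cube([1185, 707, 36]);
translate([51, 51, 0]) cylinder(h = 669, r = 34);
translate([1134, 51, 0]) cylinder(h = 669, r = 34);
translate([51, 656, 0]) cylinder(h = 669, r = 34);
translate([1134, 656, 0]) cylinder(h = 669, r = 34);
translate([13, 293, 705]) {
  cube([19, 313, 830]);
  translate([805, 0, 0]) cube([19, 313, 830]);
  translate([19, 0, 0]) cube([786, 313, 28]);
  translate([19, 0, 336]) cube([786, 313, 28]);
  translate([19, 0, 672]) cube([786, 313, 28]);
}
translate([-593, 189, 0]) {
  translate([0, 0, 372]) cube([343, 329, 23]);
  translate([17, 17, 0]) cylinder(h = 372, r = 17);
  translate([326, 17, 0]) cylinder(h = 372, r = 17);
  translate([17, 312, 0]) cylinder(h = 372, r = 17);
  translate([326, 312, 0]) cylinder(h = 372, r = 17);
}
translate([1435, 189, 0]) {
  translate([0, 0, 372]) cube([343, 329, 23]);
  translate([17, 17, 0]) cylinder(h = 372, r = 17);
  translate([326, 17, 0]) cylinder(h = 372, r = 17);
  translate([17, 312, 0]) cylinder(h = 372, r = 17);
  translate([326, 312, 0]) cylinder(h = 372, r = 17);
}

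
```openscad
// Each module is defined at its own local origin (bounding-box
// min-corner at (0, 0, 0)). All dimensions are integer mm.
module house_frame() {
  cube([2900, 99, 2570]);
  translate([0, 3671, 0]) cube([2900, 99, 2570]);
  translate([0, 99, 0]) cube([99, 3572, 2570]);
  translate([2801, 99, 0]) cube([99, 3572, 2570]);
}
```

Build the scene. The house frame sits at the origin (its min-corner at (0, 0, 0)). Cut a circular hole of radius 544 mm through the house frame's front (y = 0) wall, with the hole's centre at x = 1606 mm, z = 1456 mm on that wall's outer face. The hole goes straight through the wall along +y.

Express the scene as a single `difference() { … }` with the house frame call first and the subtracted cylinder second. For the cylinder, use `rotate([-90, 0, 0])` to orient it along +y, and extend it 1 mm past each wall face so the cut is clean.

difference() {
  house_frame();
  translate([1606, -1, 1456]) rotate([-90, 0, 0]) cylinder(h = 101, r = 544);
}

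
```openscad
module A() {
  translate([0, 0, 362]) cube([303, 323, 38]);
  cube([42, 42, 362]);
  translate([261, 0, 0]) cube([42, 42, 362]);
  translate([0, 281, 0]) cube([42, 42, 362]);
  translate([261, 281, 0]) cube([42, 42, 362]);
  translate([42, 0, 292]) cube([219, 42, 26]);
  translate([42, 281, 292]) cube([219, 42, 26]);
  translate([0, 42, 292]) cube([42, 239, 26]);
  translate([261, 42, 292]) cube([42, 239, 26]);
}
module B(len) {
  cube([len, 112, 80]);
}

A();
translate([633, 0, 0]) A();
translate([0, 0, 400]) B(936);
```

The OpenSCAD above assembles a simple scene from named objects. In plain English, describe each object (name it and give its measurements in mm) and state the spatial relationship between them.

A is a simple wooden stool: a rectangular seat 303 mm (x) by 323 mm (y), 38 mm thick, top face at z = 400 mm, on four square legs, each 42×42 mm in cross-section. The legs rest on z = 0, each flush with a corner of the seat. Four stretchers, 42 mm wide and 26 mm tall, connect adjacent legs with their undersides at z = 292 mm, each running between the inner faces of the legs it joins and aligned with the legs' outer faces on the other axis.

B is a rectangular beam 936 mm long (x), 112 mm deep (y), 80 mm thick (z).

The beam spans the tops of two stools placed 330 mm apart, resting at z = 400 mm.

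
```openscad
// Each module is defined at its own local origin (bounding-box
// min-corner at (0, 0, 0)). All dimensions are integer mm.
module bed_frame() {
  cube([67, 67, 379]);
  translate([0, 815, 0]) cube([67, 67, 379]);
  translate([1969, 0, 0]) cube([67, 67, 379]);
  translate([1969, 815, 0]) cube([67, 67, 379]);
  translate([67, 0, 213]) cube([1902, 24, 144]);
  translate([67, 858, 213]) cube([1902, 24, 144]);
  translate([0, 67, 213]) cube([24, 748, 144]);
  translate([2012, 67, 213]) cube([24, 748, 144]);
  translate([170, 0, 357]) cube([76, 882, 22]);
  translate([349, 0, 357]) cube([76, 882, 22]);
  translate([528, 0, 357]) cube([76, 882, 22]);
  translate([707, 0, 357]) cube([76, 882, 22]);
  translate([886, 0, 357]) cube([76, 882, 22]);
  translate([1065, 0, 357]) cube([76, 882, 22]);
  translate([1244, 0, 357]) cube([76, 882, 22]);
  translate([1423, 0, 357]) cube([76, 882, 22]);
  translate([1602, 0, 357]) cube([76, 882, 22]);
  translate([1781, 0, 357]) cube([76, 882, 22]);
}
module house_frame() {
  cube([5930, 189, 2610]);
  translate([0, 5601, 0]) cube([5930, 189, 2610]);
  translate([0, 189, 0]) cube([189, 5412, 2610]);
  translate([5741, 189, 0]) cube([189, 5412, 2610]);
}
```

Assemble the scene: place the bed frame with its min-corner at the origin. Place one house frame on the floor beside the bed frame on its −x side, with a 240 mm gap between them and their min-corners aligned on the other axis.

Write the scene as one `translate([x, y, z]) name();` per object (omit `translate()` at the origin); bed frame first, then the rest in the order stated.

bed_frame();
translate([-6170, 0, 0]) house_frame();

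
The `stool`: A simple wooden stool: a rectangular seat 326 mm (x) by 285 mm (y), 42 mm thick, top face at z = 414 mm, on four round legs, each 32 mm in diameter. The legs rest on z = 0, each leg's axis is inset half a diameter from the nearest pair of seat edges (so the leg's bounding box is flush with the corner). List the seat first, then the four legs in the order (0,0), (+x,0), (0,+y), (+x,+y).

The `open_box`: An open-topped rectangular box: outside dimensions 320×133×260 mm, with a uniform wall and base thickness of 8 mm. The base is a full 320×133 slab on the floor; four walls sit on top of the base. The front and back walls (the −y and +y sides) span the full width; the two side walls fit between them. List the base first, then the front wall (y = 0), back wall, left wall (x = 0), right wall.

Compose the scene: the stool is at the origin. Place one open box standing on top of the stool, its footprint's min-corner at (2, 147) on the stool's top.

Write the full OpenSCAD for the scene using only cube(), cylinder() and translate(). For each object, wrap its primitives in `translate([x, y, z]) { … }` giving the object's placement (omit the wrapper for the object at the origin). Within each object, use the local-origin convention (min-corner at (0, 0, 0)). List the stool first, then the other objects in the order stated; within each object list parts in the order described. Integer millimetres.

translate([0, 0, 372]) cube([326, 285, 42]);
translate([16, 16, 0]) cylinder(h = 372, r = 16);
translate([310, 16, 0]) cylinder(h = 372, r = 16);
translate([16, 269, 0]) cylinder(h = 372, r = 16);
translate([310, 269, 0]) cylinder(h = 372, r = 16);
translate([2, 147, 414]) {
  cube([320, 133, 8]);
  translate([0, 0, 8]) cube([320, 8, 252]);
  translate([0, 125, 8]) cube([320, 8, 252]);
  translate([0, 8, 8]) cube([8, 117, 252]);
  translate([312, 8, 8]) cube([8, 117, 252]);
}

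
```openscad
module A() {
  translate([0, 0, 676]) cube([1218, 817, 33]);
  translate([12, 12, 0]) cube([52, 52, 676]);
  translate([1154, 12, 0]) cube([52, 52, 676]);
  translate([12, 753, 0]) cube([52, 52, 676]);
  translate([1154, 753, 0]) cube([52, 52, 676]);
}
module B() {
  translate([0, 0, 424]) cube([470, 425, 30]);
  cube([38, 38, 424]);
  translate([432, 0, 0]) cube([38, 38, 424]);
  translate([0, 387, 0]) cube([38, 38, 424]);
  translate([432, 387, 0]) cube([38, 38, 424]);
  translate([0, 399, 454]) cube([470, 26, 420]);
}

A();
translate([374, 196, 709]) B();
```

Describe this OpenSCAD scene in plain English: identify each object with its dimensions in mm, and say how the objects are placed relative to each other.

A is a table: top 1218 mm (x) × 817 mm (y), 33 mm thick, upper face at z = 709 mm, on four 52×52 mm square legs, each inset 12 mm from the nearest pair of top edges, running from z = 0 to the bottom of the top.

B is a chair. The seat is a 470×425×30 mm slab with its top at z = 454 mm, on four 38×38 mm corner legs (flush with the seat edges, standing on z = 0). A flat backrest 26 mm thick, 420 mm tall, spans the full seat width and rises from the seat top along its +y edge, rear face flush with the rear of the seat.

The chair is on top of the table, centred.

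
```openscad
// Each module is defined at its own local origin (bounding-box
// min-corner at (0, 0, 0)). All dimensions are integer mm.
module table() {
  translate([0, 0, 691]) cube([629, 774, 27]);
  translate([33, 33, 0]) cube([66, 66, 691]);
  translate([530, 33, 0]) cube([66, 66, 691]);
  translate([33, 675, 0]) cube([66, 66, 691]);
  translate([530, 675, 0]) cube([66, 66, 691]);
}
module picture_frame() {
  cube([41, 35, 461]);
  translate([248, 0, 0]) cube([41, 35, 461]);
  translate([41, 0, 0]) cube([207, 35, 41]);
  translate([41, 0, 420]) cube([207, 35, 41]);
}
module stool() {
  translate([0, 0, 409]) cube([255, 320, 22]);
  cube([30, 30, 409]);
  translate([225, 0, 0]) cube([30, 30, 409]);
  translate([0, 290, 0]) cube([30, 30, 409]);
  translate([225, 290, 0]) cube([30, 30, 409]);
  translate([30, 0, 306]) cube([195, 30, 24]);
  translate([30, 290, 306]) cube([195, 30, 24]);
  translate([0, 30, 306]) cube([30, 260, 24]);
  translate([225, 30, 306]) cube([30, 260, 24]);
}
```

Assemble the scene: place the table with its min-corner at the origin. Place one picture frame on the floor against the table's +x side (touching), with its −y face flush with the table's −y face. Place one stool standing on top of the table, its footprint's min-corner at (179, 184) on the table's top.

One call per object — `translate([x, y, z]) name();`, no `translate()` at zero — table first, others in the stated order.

table();
translate([629, 0, 0]) picture_frame();
translate([179, 184, 718]) stool();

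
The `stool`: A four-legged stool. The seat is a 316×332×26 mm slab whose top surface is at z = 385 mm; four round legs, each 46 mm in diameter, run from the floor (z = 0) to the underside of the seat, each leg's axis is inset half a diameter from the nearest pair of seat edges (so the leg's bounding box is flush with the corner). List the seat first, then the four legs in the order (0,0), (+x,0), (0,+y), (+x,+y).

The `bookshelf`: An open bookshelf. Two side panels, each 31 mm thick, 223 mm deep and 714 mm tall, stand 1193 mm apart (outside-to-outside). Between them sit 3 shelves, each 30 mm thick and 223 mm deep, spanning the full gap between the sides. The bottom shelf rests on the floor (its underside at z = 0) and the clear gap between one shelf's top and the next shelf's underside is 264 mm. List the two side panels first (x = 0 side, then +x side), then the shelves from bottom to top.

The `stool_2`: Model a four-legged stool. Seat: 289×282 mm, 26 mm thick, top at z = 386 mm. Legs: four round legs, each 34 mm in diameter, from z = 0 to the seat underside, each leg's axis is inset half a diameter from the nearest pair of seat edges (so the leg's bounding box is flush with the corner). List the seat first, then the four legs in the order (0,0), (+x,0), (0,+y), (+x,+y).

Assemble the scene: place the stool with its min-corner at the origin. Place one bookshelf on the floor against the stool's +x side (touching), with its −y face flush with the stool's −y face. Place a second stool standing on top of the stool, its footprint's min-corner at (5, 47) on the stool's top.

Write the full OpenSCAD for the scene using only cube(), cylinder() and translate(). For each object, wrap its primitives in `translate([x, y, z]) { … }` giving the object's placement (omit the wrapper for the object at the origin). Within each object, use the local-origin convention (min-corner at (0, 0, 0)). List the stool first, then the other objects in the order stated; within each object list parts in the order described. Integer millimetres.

translate([0, 0, 359]) cube([316, 332, 26]);
translate([23, 23, 0]) cylinder(h = 359, r = 23);
translate([293, 23, 0]) cylinder(h = 359, r = 23);
translate([23, 309, 0]) cylinder(h = 359, r = 23);
translate([293, 309, 0]) cylinder(h = 359, r = 23);
translate([316, 0, 0]) {
  cube([31, 223, 714]);
  translate([1162, 0, 0]) cube([31, 223, 714]);
  translate([31, 0, 0]) cube([1131, 223, 30]);
  translate([31, 0, 294]) cube([1131, 223, 30]);
  translate([31, 0, 588]) cube([1131, 223, 30]);
}
translate([5, 47, 385]) {
  translate([0, 0, 360]) cube([289, 282, 26]);
  translate([17, 17, 0]) cylinder(h = 360, r = 17);
  translate([272, 17, 0]) cylinder(h = 360, r = 17);
  translate([17, 265, 0]) cylinder(h = 360, r = 17);
  translate([272, 265, 0]) cylinder(h = 360, r = 17);
}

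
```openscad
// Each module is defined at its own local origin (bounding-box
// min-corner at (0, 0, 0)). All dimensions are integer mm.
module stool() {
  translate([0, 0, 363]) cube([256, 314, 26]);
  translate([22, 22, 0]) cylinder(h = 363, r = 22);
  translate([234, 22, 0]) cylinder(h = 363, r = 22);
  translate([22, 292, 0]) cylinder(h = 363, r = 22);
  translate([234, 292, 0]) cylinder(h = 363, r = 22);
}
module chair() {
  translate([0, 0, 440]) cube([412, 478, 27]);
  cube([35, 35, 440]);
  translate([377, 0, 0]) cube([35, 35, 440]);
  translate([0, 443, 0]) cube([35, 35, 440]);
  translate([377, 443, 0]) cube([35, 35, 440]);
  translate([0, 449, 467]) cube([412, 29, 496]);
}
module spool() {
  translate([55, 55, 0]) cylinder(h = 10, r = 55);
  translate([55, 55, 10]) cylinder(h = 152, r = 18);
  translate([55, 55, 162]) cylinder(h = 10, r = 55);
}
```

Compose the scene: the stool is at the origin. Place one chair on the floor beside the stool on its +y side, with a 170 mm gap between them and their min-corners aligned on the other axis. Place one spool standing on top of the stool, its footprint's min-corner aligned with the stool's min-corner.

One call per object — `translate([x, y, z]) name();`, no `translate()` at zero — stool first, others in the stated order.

stool();
translate([0, 484, 0]) chair();
translate([0, 0, 389]) spool();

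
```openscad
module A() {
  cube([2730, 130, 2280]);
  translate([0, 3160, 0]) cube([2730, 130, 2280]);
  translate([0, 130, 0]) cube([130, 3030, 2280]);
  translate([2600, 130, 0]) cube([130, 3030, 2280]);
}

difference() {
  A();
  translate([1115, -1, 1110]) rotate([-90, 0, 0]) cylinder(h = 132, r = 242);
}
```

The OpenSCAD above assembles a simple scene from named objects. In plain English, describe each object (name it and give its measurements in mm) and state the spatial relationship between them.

A is a box-shaped house frame (walls only): outside footprint 2730×3290 mm, wall height 2280 mm, wall thickness 130 mm. The two y-facing walls run the full x-width; the two x-facing walls fit between the inner faces of the y-facing walls.

The house frame has a circular hole of radius 242 mm through its front wall, centred at (x = 1115, z = 1110).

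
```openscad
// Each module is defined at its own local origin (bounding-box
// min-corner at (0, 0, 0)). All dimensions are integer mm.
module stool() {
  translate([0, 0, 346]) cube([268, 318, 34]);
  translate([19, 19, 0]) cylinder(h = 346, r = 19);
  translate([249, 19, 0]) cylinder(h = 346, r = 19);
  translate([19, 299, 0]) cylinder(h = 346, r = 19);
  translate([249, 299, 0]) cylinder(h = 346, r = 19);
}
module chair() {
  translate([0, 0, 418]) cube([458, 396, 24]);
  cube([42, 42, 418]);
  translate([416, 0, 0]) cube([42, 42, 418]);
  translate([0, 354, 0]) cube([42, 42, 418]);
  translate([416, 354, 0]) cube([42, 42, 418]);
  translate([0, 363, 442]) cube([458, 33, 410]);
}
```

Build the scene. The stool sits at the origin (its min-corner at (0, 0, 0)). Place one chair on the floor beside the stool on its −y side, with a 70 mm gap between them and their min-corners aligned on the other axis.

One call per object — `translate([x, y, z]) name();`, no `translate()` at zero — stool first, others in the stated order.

stool();
translate([0, -466, 0]) chair();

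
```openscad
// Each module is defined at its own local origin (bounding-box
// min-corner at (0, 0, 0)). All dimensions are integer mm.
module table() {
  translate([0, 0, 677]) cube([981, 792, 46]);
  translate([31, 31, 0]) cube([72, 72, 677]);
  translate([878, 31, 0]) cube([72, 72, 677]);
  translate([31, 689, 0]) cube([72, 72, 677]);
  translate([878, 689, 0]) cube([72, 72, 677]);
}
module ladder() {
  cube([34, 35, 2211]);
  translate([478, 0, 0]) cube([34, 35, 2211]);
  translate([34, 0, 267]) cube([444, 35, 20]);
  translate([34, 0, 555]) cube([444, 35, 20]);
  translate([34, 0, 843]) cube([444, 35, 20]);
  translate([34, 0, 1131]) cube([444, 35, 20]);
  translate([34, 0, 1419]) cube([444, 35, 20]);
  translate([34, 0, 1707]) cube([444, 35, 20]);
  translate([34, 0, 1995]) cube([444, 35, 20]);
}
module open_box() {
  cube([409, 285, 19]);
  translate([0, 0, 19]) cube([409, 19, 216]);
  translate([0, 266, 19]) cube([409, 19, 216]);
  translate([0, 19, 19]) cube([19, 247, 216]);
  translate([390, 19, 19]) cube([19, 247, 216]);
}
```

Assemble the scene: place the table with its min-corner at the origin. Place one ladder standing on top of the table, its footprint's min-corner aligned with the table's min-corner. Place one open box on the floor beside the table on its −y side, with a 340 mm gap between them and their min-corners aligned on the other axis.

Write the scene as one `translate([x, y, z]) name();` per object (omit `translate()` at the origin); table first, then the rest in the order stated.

table();
translate([0, 0, 723]) ladder();
translate([0, -625, 0]) open_box();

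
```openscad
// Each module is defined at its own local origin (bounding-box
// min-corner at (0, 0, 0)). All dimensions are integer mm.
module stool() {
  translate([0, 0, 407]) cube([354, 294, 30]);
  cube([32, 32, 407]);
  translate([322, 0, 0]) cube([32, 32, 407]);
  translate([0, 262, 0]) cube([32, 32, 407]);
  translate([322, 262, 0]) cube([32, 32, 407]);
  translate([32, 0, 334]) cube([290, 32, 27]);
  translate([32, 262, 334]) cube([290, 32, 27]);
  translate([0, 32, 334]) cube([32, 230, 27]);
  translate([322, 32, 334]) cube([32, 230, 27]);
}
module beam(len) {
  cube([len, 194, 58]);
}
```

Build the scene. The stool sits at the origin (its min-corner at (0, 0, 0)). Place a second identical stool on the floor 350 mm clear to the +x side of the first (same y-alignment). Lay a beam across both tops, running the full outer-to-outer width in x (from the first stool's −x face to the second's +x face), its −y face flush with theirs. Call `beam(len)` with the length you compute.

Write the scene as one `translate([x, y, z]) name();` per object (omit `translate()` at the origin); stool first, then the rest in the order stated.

stool();
translate([704, 0, 0]) stool();
translate([0, 0, 437]) beam(1058);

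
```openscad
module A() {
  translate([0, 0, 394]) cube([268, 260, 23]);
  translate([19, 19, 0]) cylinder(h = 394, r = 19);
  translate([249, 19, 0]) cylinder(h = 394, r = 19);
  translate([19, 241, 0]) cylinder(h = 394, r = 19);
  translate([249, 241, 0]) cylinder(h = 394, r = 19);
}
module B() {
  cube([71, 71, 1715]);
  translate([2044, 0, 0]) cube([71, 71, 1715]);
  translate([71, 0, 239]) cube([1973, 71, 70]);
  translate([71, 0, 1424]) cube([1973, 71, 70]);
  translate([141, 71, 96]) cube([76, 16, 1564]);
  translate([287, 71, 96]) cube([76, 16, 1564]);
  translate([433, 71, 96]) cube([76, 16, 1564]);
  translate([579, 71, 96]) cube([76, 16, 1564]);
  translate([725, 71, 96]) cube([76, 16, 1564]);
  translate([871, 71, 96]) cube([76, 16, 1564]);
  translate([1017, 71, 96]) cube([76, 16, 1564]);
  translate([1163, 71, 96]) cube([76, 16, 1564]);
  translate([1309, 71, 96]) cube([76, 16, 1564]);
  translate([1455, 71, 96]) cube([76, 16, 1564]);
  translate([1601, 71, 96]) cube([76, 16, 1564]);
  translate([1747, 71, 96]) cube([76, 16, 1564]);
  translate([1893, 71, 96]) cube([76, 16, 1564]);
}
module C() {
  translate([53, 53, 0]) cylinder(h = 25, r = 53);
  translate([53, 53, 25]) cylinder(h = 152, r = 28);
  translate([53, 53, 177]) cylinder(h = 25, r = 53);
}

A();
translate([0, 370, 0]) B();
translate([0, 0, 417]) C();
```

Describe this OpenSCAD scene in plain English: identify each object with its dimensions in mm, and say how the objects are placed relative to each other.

A is a four-legged stool. The seat is 268×260 mm, 23 mm thick, top at z = 417 mm. It stands on four round legs, each 38 mm in diameter, from z = 0 to the seat underside, each leg's axis is inset half a diameter from the nearest pair of seat edges (so the leg's bounding box is flush with the corner).

B is a fence section. Two 71×71 mm posts, 1715 mm tall, stand on the floor with a clear span of 1973 mm between their inner faces. Two horizontal rails of 71×70 mm section span the gap between the posts with their undersides at z = 239 mm and z = 1424 mm, flush with the posts' −y face. 13 pickets, each 76 mm wide, 16 mm thick and 1564 mm tall, are fixed to the +y face of the rails with their bottoms at z = 96 mm, evenly spaced across the span with equal gaps (rounded down to the nearest mm) at the −x end and between each pair — any rounding remainder accumulates at the +x end.

C is a spool: two coaxial disc flanges of radius 53 mm and thickness 25 mm, joined by a core cylinder of radius 28 mm and height 152 mm. The lower flange rests on z = 0 and the three cylinders share a vertical axis.

The fence section is on the floor beside the stool on its +y side. The spool is on top of the stool.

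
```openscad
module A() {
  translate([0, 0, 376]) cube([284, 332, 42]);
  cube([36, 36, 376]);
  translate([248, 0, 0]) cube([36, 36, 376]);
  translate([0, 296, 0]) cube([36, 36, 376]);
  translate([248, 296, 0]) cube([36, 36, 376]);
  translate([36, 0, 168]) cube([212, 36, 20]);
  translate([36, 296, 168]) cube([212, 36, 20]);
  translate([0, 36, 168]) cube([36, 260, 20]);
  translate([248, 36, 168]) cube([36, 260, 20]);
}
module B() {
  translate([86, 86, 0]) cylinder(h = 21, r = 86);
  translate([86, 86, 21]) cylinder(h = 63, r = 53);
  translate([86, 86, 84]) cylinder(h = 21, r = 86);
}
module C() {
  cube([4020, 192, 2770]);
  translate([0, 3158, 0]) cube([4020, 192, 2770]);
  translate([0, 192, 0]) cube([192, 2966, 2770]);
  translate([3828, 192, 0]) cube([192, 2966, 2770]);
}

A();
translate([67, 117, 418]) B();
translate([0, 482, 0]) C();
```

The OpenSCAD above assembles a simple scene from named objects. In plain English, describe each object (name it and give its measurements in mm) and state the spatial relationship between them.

A is a four-legged stool. The seat is 284×332 mm, 42 mm thick, top at z = 418 mm. It stands on four square legs, each 36×36 mm in cross-section, from z = 0 to the seat underside, each flush with a corner of the seat. Four stretchers, 36 mm wide and 20 mm tall, connect adjacent legs with their undersides at z = 168 mm, each running between the inner faces of the legs it joins and aligned with the legs' outer faces on the other axis.

B is a spool: two coaxial disc flanges of radius 86 mm and thickness 21 mm, joined by a core cylinder of radius 53 mm and height 63 mm. The lower flange rests on z = 0 and the three cylinders share a vertical axis.

C is the wall frame of a small rectangular building: four walls, each 2770 mm tall and 192 mm thick, enclosing a footprint 4020 mm (x) by 3350 mm (y) outside-to-outside, with no floor or roof. The front and back walls (the −y and +y sides) span the full width; the two side walls fit between them.

The spool is on top of the stool. The house frame is on the floor beside the stool on its +y side.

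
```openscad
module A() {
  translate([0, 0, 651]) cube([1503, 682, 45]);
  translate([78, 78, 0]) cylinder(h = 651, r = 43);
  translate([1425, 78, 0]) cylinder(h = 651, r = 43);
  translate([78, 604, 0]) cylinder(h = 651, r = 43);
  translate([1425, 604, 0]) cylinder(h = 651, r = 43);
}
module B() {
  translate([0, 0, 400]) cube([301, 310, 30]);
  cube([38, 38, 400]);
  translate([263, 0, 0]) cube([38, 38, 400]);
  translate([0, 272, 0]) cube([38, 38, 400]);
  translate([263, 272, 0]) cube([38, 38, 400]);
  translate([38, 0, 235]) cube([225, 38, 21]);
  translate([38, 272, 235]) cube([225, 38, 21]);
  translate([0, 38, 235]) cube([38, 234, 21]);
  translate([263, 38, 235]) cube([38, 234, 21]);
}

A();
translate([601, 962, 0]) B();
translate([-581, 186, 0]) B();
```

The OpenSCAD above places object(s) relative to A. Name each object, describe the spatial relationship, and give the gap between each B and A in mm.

A is a table. B is a stool. Two stools sit around the table at the +y, −x sides. The gap between each stool and the table is 280 mm.

Each stool's nearest face is 280 mm from the table's bounding box.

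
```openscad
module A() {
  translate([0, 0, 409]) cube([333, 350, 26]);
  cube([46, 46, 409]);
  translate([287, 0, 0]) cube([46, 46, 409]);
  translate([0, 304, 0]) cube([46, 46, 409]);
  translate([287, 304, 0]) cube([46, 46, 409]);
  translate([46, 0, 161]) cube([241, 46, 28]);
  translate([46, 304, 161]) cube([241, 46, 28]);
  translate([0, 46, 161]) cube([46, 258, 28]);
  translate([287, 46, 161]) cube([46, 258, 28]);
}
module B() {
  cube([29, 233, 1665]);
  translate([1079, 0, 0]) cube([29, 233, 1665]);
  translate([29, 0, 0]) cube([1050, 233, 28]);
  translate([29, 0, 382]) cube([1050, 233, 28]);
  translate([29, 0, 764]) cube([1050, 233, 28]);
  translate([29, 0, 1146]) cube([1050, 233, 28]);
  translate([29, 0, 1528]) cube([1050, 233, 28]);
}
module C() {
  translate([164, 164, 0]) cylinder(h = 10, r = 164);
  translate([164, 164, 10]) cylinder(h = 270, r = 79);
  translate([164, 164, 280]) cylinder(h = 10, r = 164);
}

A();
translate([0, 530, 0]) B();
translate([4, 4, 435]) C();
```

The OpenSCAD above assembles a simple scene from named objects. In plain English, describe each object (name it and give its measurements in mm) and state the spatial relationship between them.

A is a simple wooden stool: a rectangular seat 333 mm (x) by 350 mm (y), 26 mm thick, top face at z = 435 mm, on four square legs, each 46×46 mm in cross-section. The legs rest on z = 0, each flush with a corner of the seat. Four stretchers, 46 mm wide and 28 mm tall, connect adjacent legs with their undersides at z = 161 mm, each running between the inner faces of the legs it joins and aligned with the legs' outer faces on the other axis.

B is a bookshelf 1108 mm wide overall, 233 mm deep and 1665 mm tall. The two sides are 29 mm thick vertical panels. 5 horizontal shelves of 28 mm thickness span between the inner faces of the sides; the lowest shelf sits on the floor and shelves are stacked with a clear vertical gap of 354 mm between each pair.

C is a spool: two coaxial disc flanges of radius 164 mm and thickness 10 mm, joined by a core cylinder of radius 79 mm and height 270 mm. The lower flange rests on z = 0 and the three cylinders share a vertical axis.

The bookshelf is on the floor beside the stool on its +y side. The spool is on top of the stool.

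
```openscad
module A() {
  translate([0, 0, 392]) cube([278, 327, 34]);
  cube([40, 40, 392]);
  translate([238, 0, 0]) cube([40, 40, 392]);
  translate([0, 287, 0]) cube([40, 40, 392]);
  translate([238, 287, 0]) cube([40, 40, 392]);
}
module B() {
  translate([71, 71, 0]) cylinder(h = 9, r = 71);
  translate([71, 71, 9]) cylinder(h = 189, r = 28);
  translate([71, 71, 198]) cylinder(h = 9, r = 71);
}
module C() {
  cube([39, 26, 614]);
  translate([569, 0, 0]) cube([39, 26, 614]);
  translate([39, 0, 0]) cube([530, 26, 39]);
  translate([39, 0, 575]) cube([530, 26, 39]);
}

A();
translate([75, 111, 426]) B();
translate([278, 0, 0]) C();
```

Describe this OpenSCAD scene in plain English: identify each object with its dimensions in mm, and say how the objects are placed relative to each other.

A is a four-legged stool. The seat is 278×327 mm, 34 mm thick, top at z = 426 mm. It stands on four square legs, each 40×40 mm in cross-section, from z = 0 to the seat underside, each flush with a corner of the seat.

B is a spool: two coaxial disc flanges of radius 71 mm and thickness 9 mm, joined by a core cylinder of radius 28 mm and height 189 mm. The lower flange rests on z = 0 and the three cylinders share a vertical axis.

C is a picture frame with a 530×536 mm rectangular opening (x by z) and a uniform 39 mm border on every side. Frame depth is 26 mm along y. It is built from two vertical stiles running the full outside height and two horizontal rails spanning the gap between the stiles.

The spool is on top of the stool. The picture frame is against the stool's +x side, with their −y faces flush.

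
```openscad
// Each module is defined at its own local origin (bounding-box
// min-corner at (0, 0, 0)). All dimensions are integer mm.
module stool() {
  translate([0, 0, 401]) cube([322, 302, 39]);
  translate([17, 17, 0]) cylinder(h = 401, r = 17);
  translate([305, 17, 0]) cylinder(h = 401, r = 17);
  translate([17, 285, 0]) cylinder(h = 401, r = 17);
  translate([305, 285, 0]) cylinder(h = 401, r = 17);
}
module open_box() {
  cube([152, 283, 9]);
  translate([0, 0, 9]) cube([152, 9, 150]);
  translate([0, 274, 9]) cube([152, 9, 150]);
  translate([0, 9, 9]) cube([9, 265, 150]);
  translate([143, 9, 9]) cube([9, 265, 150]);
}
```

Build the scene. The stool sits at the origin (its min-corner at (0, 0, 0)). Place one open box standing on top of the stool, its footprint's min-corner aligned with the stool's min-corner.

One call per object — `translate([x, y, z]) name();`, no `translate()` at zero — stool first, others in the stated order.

stool();
translate([0, 0, 440]) open_box();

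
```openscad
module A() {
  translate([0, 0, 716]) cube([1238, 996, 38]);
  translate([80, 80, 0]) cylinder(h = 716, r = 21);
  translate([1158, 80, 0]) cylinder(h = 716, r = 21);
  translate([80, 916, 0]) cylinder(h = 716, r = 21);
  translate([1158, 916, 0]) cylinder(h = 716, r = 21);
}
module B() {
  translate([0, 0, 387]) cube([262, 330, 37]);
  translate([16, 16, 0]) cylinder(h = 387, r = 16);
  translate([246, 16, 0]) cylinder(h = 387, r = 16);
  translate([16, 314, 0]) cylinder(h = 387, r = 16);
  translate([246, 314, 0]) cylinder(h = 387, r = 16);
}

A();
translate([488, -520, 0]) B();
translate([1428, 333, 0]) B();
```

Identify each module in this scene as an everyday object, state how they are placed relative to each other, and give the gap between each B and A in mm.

Each stool's nearest face is 190 mm from the table's bounding box.

A is a table. B is a stool. Two stools sit around the table at the −y, +x sides. The gap between each stool and the table is 190 mm.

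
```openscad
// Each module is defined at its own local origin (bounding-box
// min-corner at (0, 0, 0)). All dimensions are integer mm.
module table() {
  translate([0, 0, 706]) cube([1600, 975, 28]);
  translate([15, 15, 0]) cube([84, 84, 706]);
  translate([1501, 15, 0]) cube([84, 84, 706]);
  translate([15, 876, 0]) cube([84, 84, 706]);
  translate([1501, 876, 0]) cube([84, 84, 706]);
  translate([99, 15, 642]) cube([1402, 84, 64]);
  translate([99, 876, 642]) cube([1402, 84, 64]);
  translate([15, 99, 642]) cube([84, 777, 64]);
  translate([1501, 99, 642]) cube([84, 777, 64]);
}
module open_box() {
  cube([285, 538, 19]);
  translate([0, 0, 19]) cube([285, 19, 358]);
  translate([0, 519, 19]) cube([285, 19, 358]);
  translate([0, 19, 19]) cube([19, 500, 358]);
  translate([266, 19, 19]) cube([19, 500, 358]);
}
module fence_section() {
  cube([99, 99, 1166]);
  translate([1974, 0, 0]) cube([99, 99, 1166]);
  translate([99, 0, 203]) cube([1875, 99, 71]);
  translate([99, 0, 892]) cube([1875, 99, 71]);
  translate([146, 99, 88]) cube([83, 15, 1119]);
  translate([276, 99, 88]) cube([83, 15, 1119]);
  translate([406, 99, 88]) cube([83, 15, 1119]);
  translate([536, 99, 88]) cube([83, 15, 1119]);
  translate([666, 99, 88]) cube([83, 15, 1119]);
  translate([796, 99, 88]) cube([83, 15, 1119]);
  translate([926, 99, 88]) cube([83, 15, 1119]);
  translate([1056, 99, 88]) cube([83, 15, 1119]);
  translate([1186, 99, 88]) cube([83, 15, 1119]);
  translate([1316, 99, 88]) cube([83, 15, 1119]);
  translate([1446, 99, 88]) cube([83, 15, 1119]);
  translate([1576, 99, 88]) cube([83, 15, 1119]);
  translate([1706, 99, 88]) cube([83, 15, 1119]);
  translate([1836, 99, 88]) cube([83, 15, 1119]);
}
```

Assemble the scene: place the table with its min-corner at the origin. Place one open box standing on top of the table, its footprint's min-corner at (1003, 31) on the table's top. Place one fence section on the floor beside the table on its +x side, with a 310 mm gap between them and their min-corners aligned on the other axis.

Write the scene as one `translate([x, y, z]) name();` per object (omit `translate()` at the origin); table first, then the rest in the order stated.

table();
translate([1003, 31, 734]) open_box();
translate([1910, 0, 0]) fence_section();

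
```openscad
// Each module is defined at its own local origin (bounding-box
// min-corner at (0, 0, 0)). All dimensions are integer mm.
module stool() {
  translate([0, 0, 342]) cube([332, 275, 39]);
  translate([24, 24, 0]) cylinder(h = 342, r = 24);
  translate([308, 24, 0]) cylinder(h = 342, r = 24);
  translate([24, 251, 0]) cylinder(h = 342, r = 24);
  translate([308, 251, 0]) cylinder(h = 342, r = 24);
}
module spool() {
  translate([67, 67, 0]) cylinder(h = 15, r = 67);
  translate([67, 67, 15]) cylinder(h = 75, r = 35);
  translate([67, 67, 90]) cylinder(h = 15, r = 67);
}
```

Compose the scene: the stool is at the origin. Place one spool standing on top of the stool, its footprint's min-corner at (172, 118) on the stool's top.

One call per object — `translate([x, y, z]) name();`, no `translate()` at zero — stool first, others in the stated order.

stool();
translate([172, 118, 381]) spool();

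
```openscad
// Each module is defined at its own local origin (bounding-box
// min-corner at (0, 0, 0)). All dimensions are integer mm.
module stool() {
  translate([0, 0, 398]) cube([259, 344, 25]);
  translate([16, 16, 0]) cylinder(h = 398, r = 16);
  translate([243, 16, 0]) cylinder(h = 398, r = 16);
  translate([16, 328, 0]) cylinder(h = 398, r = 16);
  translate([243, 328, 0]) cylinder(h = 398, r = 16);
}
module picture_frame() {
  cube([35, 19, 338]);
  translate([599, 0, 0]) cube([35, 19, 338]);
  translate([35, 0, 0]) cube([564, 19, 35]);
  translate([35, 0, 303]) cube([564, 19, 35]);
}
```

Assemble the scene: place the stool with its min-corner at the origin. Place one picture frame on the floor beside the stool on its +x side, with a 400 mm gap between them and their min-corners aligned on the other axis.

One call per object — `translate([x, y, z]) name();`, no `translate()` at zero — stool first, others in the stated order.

stool();
translate([659, 0, 0]) picture_frame();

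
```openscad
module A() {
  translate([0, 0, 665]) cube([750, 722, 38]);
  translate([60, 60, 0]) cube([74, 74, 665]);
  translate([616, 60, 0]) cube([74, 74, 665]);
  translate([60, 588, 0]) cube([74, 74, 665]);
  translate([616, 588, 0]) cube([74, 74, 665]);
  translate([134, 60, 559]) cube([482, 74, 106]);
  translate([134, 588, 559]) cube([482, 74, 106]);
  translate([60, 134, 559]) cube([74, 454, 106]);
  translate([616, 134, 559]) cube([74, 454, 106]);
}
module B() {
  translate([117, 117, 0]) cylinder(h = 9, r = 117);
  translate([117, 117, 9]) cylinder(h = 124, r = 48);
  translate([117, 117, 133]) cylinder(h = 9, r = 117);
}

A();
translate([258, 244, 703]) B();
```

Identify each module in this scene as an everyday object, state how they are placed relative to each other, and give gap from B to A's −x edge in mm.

The spool's min-x is at 258; the table's min-x is 0; gap = 258 mm.

A is a table. B is a spool. The spool is on top of the table, centred. The gap from the spool to the table's −x edge is 258 mm.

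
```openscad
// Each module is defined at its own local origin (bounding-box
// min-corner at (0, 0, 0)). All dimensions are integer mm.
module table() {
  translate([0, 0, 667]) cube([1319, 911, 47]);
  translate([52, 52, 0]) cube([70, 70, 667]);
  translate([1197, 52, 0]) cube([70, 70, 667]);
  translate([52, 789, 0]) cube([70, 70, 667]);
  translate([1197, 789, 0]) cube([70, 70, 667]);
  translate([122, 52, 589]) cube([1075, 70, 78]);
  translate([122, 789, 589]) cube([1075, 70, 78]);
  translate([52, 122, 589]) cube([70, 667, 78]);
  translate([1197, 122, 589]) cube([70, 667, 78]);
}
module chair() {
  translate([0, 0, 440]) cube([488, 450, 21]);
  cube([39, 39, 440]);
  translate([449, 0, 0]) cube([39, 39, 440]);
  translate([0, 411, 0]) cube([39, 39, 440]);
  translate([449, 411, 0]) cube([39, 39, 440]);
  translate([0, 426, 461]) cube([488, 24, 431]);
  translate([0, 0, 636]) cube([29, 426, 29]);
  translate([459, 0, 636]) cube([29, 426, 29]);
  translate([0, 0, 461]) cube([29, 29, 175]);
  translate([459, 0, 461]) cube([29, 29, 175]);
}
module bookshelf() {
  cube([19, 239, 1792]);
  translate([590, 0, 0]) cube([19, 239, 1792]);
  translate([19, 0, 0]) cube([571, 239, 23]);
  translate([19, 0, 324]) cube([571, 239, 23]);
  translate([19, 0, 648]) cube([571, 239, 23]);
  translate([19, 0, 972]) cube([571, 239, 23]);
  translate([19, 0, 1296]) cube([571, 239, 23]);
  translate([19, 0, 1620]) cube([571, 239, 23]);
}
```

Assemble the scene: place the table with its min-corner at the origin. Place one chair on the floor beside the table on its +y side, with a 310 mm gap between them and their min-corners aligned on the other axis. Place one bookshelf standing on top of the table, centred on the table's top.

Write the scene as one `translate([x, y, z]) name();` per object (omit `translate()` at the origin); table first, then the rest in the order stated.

table();
translate([0, 1221, 0]) chair();
translate([355, 336, 714]) bookshelf();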